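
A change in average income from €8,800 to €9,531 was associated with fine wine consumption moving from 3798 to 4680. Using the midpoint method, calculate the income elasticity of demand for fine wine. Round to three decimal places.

%ΔQ = (4680 − 3798)/[(3798+4680)/2] = 882/4239 ≈ 0.2081.
%ΔM = (9,531 − 8,800)/[(8,800+9,531)/2] = 731/9165.5 ≈ 0.0798.
E_I = %ΔQ/%ΔM ≈ 2.609.
E_I > 1: normal good (luxury).

2.609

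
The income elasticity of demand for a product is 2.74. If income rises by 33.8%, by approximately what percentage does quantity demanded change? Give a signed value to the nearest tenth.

%ΔQ ≈ E × %ΔI = (2.74) × (33.8%) ≈ 92.6%.

92.6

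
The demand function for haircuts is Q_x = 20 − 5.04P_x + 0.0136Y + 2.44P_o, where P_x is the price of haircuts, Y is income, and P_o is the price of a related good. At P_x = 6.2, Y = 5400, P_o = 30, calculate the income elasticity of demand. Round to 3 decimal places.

Evaluating quantity at (P_x, Y, P_o) gives Q_x = 20 − 5.04(6.2) + 0.0136(5400) + 2.44(30) = 20 − 31.248 + 73.44 + 73.2 = 135.392.
∂Q_x/∂Y = +0.0136, so E_I = 0.0136·(5400/135.392) ≈ 0.542.
E_I ∈ (0,1): normal good (necessity).

0.542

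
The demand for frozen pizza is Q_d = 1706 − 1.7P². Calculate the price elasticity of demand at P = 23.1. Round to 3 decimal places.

-2.271

At P = 23.1, Q_d = 798.863.
dQ_d/dP = −2·1.7·P = −78.54.
Point elasticity E = (dQ_d/dP)·(P/Q_d) = -78.54 × 23.1/798.863 ≈ -2.271.
|E| > 1, so demand is elastic at this price.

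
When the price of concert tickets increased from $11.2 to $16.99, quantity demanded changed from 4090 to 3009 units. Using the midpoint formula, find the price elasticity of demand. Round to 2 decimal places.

%ΔQ = (3009 − 4090)/[(4090 + 3009)/2] = -1081/3549.5 ≈ -0.3045.
%ΔP = (16.99 − 11.2)/[(11.2 + 16.99)/2] = 5.79/14.095 ≈ 0.4108.
Arc elasticity E = %ΔQ/%ΔP ≈ -0.3045/0.4108 ≈ -0.74.
|E| < 1: demand is inelastic over this range.

-0.74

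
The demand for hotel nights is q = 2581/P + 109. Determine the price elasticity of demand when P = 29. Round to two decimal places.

-0.45

At P = 29, q = 198.
dq/dP = −2581/P² = −3.069.
Point elasticity E = (dq/dP)·(P/q) = -3.069 × 29/198 ≈ -0.45.
|E| < 1, so demand is inelastic at this price.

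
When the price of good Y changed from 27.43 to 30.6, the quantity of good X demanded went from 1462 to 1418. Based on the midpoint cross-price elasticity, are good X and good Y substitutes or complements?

complements

%ΔQ_x = (1418 − 1462)/[(1462+1418)/2] = -44/1440 ≈ -0.0306.
%ΔP_y = (30.6 − 27.43)/[(27.43+30.6)/2] ≈ 0.1093.
E_xy = -0.0306/0.1093 ≈ -0.280.
E_xy < 0, so the goods are complements.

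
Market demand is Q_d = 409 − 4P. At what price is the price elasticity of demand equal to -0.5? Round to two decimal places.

Set −bP/(a − bP) = −0.5 ⇒ bP = 0.5(a − bP) ⇒ bP(1+0.5) = 0.5·a.
P = 0.5·409/(4·1.5) ≈ 34.08.

34.08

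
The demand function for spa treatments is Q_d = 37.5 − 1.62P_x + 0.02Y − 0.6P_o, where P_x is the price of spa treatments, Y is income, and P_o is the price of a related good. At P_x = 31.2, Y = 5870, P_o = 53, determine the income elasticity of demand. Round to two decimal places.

Q_d = 37.5 − 1.62(31.2) + 0.02(5870) − 0.6(53) = 37.5 − 50.544 + 117.4 − 31.8 = 72.556.
∂Q_d/∂Y = +0.02, so E_I = 0.02·(5870/72.556) ≈ 1.62.
E_I > 1: normal good (luxury).

1.62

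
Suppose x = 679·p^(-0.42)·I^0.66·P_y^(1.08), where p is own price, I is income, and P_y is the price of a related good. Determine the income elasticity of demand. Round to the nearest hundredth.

0.66

For a Cobb–Douglas (constant-elasticity) form x = A·I^α·…, the elasticity with respect to I equals the exponent α at every point.
Here the exponent on I is 0.66, so the income elasticity of demand is 0.66.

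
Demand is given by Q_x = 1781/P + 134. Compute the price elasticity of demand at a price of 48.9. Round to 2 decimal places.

At P = 48.9, Q_x = 170.4213.
dQ_x/dP = −1781/P² = −0.7448.
Point elasticity E = (dQ_x/dP)·(P/Q_x) = -0.7448 × 48.9/170.4213 ≈ -0.21.
|E| < 1, so demand is inelastic at this price.

-0.21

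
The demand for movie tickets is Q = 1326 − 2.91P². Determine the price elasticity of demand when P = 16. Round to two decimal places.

-2.56

At P = 16, Q = 581.04.
dQ/dP = −2·2.91·P = −93.12.
Point elasticity E = (dQ/dP)·(P/Q) = -93.12 × 16/581.04 ≈ -2.56.
|E| > 1, so demand is elastic at this price.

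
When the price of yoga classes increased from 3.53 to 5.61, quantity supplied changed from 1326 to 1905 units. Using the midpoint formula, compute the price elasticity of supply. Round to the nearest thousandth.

%Δq = (1905 − 1326)/[(1326 + 1905)/2] = 579/1615.5 ≈ 0.3584.
%Δp = (5.61 − 3.53)/[(3.53 + 5.61)/2] = 2.08/4.57 ≈ 0.4551.
Arc elasticity E = %Δq/%Δp ≈ 0.3584/0.4551 ≈ 0.787.
|E| < 1: supply is inelastic over this range.

0.787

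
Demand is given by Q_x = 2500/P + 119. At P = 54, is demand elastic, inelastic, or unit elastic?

inelastic

At P = 54, Q_x = 165.2963.
dQ_x/dP = −2500/P² = −0.8573.
Point elasticity E = (dQ_x/dP)·(P/Q_x) = -0.8573 × 54/165.2963 ≈ -0.280.
|E| ≈ 0.280 < 1, so demand is inelastic.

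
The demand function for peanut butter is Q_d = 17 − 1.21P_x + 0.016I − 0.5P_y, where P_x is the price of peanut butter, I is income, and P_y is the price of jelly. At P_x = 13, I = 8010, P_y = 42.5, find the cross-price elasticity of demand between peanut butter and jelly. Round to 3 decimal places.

-0.196

Q_d = 17 − 1.21(13) + 0.016(8010) − 0.5(42.5) = 17 − 15.73 + 128.16 − 21.25 = 108.18.
∂Q_d/∂P_y = −0.5, so E_xy = -0.5·(42.5/108.18) ≈ -0.196.
E_xy < 0: the goods are complements.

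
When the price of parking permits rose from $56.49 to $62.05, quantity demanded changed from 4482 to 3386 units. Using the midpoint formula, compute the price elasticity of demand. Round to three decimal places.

%ΔQ = (3386 − 4482)/[(4482 + 3386)/2] = -1096/3934 ≈ -0.2786.
%ΔP = (62.05 − 56.49)/[(56.49 + 62.05)/2] = 5.56/59.27 ≈ 0.0938.
Arc elasticity E = %ΔQ/%ΔP ≈ -0.2786/0.0938 ≈ -2.970.
|E| > 1: demand is elastic over this range.

-2.970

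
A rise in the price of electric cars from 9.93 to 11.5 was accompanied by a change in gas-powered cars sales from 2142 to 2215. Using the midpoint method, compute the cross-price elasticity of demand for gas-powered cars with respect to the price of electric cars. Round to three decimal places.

0.229

%ΔQ_x = (2215 − 2142)/[(2142+2215)/2] = 73/2178.5 ≈ 0.0335.
%ΔP_y = (11.5 − 9.93)/[(9.93+11.5)/2] ≈ 0.1465.
E_xy = 0.0335/0.1465 ≈ 0.229.
E_xy > 0, so gas-powered cars and electric cars are substitutes.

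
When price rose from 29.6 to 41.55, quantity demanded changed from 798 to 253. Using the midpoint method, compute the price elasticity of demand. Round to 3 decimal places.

%ΔQ = (253 − 798)/[(798 + 253)/2] = -545/525.5 ≈ -1.0371.
%ΔP = (41.55 − 29.6)/[(29.6 + 41.55)/2] = 11.95/35.575 ≈ 0.3359.
Arc elasticity E = %ΔQ/%ΔP ≈ -1.0371/0.3359 ≈ -3.087.
|E| > 1: demand is elastic over this range.

-3.087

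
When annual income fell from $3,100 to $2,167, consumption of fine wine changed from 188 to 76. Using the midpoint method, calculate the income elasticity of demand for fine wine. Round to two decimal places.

%ΔQ = (76 − 188)/[(188+76)/2] = -112/132 ≈ -0.8485.
%ΔY = (2,167 − 3,100)/[(3,100+2,167)/2] = -933/2633.5 ≈ -0.3543.
E_I = %ΔQ/%ΔY ≈ 2.39.
E_I > 1: normal good (luxury).

2.39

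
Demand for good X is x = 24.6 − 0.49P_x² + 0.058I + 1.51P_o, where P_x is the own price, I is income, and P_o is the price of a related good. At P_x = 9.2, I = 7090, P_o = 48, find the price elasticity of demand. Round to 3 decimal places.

Evaluating quantity at (P_x, I, P_o) gives x = 24.6 − 0.49(9.2)² + 0.058(7090) + 1.51(48) = 24.6 − 41.4736 + 411.22 + 72.48 = 466.8264.
∂x/∂P_x = −2·0.49·P_x = -9.016, so E_p = -9.016·(9.2/466.8264) ≈ -0.178.
|E_p| < 1: demand is inelastic.

-0.178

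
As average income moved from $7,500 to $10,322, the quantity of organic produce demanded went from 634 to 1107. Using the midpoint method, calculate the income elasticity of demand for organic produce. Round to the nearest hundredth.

1.72

%ΔQ = (1107 − 634)/[(634+1107)/2] = 473/870.5 ≈ 0.5434.
%ΔY = (10,322 − 7,500)/[(7,500+10,322)/2] = 2822/8911 ≈ 0.3167.
E_I = %ΔQ/%ΔY ≈ 1.72.
E_I > 1: normal good (luxury).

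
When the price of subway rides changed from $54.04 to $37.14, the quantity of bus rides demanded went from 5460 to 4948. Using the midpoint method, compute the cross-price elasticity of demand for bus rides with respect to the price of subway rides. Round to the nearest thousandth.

%ΔQ_x = (4948 − 5460)/[(5460+4948)/2] = -512/5204 ≈ -0.0984.
%ΔP_y = (37.14 − 54.04)/[(54.04+37.14)/2] ≈ -0.3707.
E_xy = -0.0984/-0.3707 ≈ 0.265.
E_xy > 0, so bus rides and subway rides are substitutes.

0.265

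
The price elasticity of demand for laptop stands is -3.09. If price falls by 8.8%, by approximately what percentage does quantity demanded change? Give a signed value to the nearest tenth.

27.2

%ΔQ ≈ E × %ΔP = (-3.09) × (-8.8%) ≈ 27.2%.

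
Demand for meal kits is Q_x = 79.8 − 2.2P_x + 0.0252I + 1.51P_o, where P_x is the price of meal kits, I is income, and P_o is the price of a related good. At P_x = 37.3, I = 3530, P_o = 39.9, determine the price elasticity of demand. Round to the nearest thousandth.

-0.558

At the given point, Q_x = 79.8 − 2.2(37.3) + 0.0252(3530) + 1.51(39.9) = 79.8 − 82.06 + 88.956 + 60.249 = 146.945.
∂Q_x/∂P_x = −2.2, so E_p = (−2.2)·(37.3/146.945) ≈ -0.558.
|E_p| < 1: demand is inelastic.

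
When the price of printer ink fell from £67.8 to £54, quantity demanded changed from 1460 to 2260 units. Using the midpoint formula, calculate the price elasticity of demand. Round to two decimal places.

-1.90

%Δq = (2260 − 1460)/[(1460 + 2260)/2] = 800/1860 ≈ 0.4301.
%ΔP = (54 − 67.8)/[(67.8 + 54)/2] = -13.8/60.9 ≈ -0.2266.
Arc elasticity E = %Δq/%ΔP ≈ 0.4301/-0.2266 ≈ -1.90.
|E| > 1: demand is elastic over this range.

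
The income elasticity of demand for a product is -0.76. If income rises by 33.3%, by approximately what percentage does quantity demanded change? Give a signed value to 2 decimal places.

-25.31

%ΔQ ≈ E × %ΔI = (-0.76) × (33.3%) ≈ -25.31%.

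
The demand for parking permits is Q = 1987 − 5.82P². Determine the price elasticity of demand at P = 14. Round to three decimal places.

At P = 14, Q = 846.28.
dQ/dP = −2·5.82·P = −162.96.
Point elasticity E = (dQ/dP)·(P/Q) = -162.96 × 14/846.28 ≈ -2.696.
|E| > 1, so demand is elastic at this price.

-2.696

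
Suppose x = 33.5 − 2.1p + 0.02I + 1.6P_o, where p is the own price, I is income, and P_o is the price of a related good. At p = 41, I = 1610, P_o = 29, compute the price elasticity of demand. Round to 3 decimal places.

First evaluate x: 33.5 − 2.1(41) + 0.02(1610) + 1.6(29) = 33.5 − 86.1 + 32.2 + 46.4 = 26.
∂x/∂p = −2.1, so E_p = (−2.1)·(41/26) ≈ -3.312.
|E_p| > 1: demand is elastic.

-3.312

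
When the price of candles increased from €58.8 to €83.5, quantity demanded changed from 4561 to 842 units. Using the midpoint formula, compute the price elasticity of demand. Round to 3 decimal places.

-3.966

%ΔQ = (842 − 4561)/[(4561 + 842)/2] = -3719/2701.5 ≈ -1.3766.
%Δp = (83.5 − 58.8)/[(58.8 + 83.5)/2] = 24.7/71.15 ≈ 0.3472.
Arc elasticity E = %ΔQ/%Δp ≈ -1.3766/0.3472 ≈ -3.966.
|E| > 1: demand is elastic over this range.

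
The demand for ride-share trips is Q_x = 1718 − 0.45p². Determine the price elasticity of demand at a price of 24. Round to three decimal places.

-0.355

At p = 24, Q_x = 1458.8.
dQ_x/dp = −2·0.45·p = −21.6.
Point elasticity E = (dQ_x/dp)·(p/Q_x) = -21.6 × 24/1458.8 ≈ -0.355.
|E| < 1, so demand is inelastic at this price.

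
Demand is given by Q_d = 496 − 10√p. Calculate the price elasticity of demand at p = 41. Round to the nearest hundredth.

At p = 41, Q_d = 431.9688.
dQ_d/dp = −10/(2√p) = −10/(2·6.4031).
Point elasticity E = (dQ_d/dp)·(p/Q_d) = -0.7809 × 41/431.9688 ≈ -0.07.
|E| < 1, so demand is inelastic at this price.

-0.07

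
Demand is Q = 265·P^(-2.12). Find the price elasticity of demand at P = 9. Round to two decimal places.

For a Cobb–Douglas (constant-elasticity) form Q = A·P^α·…, the elasticity with respect to P equals the exponent α at every point.
Here the exponent on P is -2.12, so the price elasticity of demand is -2.12.

-2.12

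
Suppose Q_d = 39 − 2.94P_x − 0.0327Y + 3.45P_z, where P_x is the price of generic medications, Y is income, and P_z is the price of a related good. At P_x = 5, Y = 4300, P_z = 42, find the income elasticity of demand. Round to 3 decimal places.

At the given point, Q_d = 39 − 2.94(5) − 0.0327(4300) + 3.45(42) = 39 − 14.7 − 140.61 + 144.9 = 28.59.
∂Q_d/∂Y = −0.0327, so E_I = -0.0327·(4300/28.59) ≈ -4.918.
E_I < 0: inferior good.

-4.918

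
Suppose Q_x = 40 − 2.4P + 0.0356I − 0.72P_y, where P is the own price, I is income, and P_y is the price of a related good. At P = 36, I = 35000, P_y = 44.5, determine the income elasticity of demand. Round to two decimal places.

Substituting, Q_x = 40 − 2.4(36) + 0.0356(35000) − 0.72(44.5) = 40 − 86.4 + 1246 − 32.04 = 1167.56.
∂Q_x/∂I = +0.0356, so E_I = 0.0356·(35000/1167.56) ≈ 1.07.
E_I > 1: normal good (luxury).

1.07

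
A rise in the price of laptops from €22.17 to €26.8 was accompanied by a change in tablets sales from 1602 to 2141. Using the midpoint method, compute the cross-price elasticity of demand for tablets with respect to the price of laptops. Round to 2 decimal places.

1.52

%ΔQ_x = (2141 − 1602)/[(1602+2141)/2] = 539/1871.5 ≈ 0.2880.
%ΔP_y = (26.8 − 22.17)/[(22.17+26.8)/2] ≈ 0.1891.
E_xy = 0.2880/0.1891 ≈ 1.52.
E_xy > 0, so tablets and laptops are substitutes.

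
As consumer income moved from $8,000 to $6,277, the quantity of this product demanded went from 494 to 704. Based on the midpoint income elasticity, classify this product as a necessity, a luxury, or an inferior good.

%ΔQ = (704 − 494)/[(494+704)/2] = 210/599 ≈ 0.3506.
%ΔI = (6,277 − 8,000)/[(8,000+6,277)/2] = -1723/7138.5 ≈ -0.2414.
E_I = %ΔQ/%ΔI ≈ -1.452.
E_I < 0: inferior good.

inferior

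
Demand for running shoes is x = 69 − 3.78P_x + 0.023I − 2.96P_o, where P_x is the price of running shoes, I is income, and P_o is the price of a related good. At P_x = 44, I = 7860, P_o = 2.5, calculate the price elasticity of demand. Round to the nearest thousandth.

-2.187

Substituting, x = 69 − 3.78(44) + 0.023(7860) − 2.96(2.5) = 69 − 166.32 + 180.78 − 7.4 = 76.06.
∂x/∂P_x = −3.78, so E_p = (−3.78)·(44/76.06) ≈ -2.187.
|E_p| > 1: demand is elastic.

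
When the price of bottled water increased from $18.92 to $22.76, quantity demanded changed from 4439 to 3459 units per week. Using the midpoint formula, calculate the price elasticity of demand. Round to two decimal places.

%ΔQ = (3459 − 4439)/[(4439 + 3459)/2] = -980/3949 ≈ -0.2482.
%ΔP = (22.76 − 18.92)/[(18.92 + 22.76)/2] = 3.84/20.84 ≈ 0.1843.
Arc elasticity E = %ΔQ/%ΔP ≈ -0.2482/0.1843 ≈ -1.35.
|E| > 1: demand is elastic over this range.

-1.35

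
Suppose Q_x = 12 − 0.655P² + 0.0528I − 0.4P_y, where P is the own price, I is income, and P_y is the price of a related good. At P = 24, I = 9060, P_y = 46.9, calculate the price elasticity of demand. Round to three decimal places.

Q_x = 12 − 0.655(24)² + 0.0528(9060) − 0.4(46.9) = 12 − 377.28 + 478.368 − 18.76 = 94.328.
∂Q_x/∂P = −2·0.655·P = -31.44, so E_p = -31.44·(24/94.328) ≈ -7.999.
|E_p| > 1: demand is elastic.

-7.999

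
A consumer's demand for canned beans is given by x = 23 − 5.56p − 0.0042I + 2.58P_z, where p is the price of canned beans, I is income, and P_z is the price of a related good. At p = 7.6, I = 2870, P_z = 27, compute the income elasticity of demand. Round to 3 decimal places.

Evaluating quantity at (p, I, P_z) gives x = 23 − 5.56(7.6) − 0.0042(2870) + 2.58(27) = 23 − 42.256 − 12.054 + 69.66 = 38.35.
∂x/∂I = −0.0042, so E_I = -0.0042·(2870/38.35) ≈ -0.314.
E_I < 0: inferior good.

-0.314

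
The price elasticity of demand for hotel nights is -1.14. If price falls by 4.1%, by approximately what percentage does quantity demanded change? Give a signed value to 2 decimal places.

%ΔQ ≈ E × %ΔP = (-1.14) × (-4.1%) ≈ 4.67%.

4.67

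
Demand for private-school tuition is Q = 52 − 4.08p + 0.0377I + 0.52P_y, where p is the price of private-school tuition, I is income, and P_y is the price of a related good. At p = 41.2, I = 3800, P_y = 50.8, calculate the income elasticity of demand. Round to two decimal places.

2.67

Evaluating quantity at (p, I, P_y) gives Q = 52 − 4.08(41.2) + 0.0377(3800) + 0.52(50.8) = 52 − 168.096 + 143.26 + 26.416 = 53.58.
∂Q/∂I = +0.0377, so E_I = 0.0377·(3800/53.58) ≈ 2.67.
E_I > 1: normal good (luxury).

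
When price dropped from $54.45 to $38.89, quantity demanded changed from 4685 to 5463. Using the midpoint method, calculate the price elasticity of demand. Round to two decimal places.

-0.46

%Δq = (5463 − 4685)/[(4685 + 5463)/2] = 778/5074 ≈ 0.1533.
%ΔP = (38.89 − 54.45)/[(54.45 + 38.89)/2] = -15.56/46.67 ≈ -0.3334.
Arc elasticity E = %Δq/%ΔP ≈ 0.1533/-0.3334 ≈ -0.46.
|E| < 1: demand is inelastic over this range.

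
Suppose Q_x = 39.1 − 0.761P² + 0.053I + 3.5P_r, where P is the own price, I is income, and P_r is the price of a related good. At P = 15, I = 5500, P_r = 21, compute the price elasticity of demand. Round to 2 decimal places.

First evaluate Q_x: 39.1 − 0.761(15)² + 0.053(5500) + 3.5(21) = 39.1 − 171.225 + 291.5 + 73.5 = 232.875.
∂Q_x/∂P = −2·0.761·P = -22.83, so E_p = -22.83·(15/232.875) ≈ -1.47.
|E_p| > 1: demand is elastic.

-1.47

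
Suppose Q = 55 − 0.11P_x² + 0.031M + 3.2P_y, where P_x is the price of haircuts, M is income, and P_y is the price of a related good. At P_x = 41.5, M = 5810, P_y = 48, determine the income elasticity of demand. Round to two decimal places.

Substituting, Q = 55 − 0.11(41.5)² + 0.031(5810) + 3.2(48) = 55 − 189.4475 + 180.11 + 153.6 = 199.2625.
∂Q/∂M = +0.031, so E_I = 0.031·(5810/199.2625) ≈ 0.90.
E_I ∈ (0,1): normal good (necessity).

0.90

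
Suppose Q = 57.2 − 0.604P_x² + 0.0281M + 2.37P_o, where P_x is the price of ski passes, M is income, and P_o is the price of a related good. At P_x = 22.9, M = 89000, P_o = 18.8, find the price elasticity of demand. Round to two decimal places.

Evaluating quantity at (P_x, M, P_o) gives Q = 57.2 − 0.604(22.9)² + 0.0281(89000) + 2.37(18.8) = 57.2 − 316.7436 + 2500.9 + 44.556 = 2285.9124.
∂Q/∂P_x = −2·0.604·P_x = -27.6632, so E_p = -27.6632·(22.9/2285.9124) ≈ -0.28.
|E_p| < 1: demand is inelastic.

-0.28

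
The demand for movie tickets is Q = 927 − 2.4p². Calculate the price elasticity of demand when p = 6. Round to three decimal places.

At p = 6, Q = 840.6.
dQ/dp = −2·2.4·p = −28.8.
Point elasticity E = (dQ/dp)·(p/Q) = -28.8 × 6/840.6 ≈ -0.206.
|E| < 1, so demand is inelastic at this price.

-0.206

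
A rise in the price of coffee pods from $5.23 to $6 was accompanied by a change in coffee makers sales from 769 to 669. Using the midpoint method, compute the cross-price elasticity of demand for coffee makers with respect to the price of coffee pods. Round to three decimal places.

%ΔQ_x = (669 − 769)/[(769+669)/2] = -100/719 ≈ -0.1391.
%ΔP_y = (6 − 5.23)/[(5.23+6)/2] ≈ 0.1371.
E_xy = -0.1391/0.1371 ≈ -1.014.
E_xy < 0, so coffee makers and coffee pods are complements.

-1.014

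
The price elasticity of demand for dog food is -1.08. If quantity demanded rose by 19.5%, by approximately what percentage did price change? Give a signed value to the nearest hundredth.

-18.06

%ΔQ ≈ E × %ΔP ⇒ %ΔP = %ΔQ / E = (19.5%)/(-1.08) ≈ -18.06%.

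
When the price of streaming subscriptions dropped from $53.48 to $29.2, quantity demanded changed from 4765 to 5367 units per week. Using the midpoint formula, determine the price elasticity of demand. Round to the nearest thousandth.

-0.202

%ΔQ = (5367 − 4765)/[(4765 + 5367)/2] = 602/5066 ≈ 0.1188.
%ΔP = (29.2 − 53.48)/[(53.48 + 29.2)/2] = -24.28/41.34 ≈ -0.5873.
Arc elasticity E = %ΔQ/%ΔP ≈ 0.1188/-0.5873 ≈ -0.202.
|E| < 1: demand is inelastic over this range.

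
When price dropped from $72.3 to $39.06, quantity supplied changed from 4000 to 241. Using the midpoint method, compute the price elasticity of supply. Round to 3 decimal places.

%ΔQ = (241 − 4000)/[(4000 + 241)/2] = -3759/2120.5 ≈ -1.7727.
%Δp = (39.06 − 72.3)/[(72.3 + 39.06)/2] = -33.24/55.68 ≈ -0.5970.
Arc elasticity E = %ΔQ/%Δp ≈ -1.7727/-0.5970 ≈ 2.969.
|E| > 1: supply is elastic over this range.

2.969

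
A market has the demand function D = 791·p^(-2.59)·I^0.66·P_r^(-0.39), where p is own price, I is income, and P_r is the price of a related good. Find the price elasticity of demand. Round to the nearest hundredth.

-2.59

For a Cobb–Douglas (constant-elasticity) form D = A·p^α·…, the elasticity with respect to p equals the exponent α at every point.
Here the exponent on p is -2.59, so the price elasticity of demand is -2.59.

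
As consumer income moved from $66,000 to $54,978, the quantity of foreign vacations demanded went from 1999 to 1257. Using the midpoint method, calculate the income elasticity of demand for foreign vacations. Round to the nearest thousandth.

%ΔQ = (1257 − 1999)/[(1999+1257)/2] = -742/1628 ≈ -0.4558.
%ΔY = (54,978 − 66,000)/[(66,000+54,978)/2] = -11022/60489 ≈ -0.1822.
E_I = %ΔQ/%ΔY ≈ 2.501.
E_I > 1: normal good (luxury).

2.501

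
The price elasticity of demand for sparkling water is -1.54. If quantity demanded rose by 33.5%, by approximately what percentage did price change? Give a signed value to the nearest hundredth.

-21.75

%ΔQ ≈ E × %ΔP ⇒ %ΔP = %ΔQ / E = (33.5%)/(-1.54) ≈ -21.75%.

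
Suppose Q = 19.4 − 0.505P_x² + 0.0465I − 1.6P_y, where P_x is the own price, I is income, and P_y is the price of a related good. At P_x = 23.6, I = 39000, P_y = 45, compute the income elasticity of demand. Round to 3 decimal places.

Substituting, Q = 19.4 − 0.505(23.6)² + 0.0465(39000) − 1.6(45) = 19.4 − 281.2648 + 1813.5 − 72 = 1479.6352.
∂Q/∂I = +0.0465, so E_I = 0.0465·(39000/1479.6352) ≈ 1.226.
E_I > 1: normal good (luxury).

1.226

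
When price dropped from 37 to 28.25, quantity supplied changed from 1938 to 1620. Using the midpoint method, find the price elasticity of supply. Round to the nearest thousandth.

0.666

%ΔQ = (1620 − 1938)/[(1938 + 1620)/2] = -318/1779 ≈ -0.1788.
%ΔP = (28.25 − 37)/[(37 + 28.25)/2] = -8.75/32.625 ≈ -0.2682.
Arc elasticity E = %ΔQ/%ΔP ≈ -0.1788/-0.2682 ≈ 0.666.
|E| < 1: supply is inelastic over this range.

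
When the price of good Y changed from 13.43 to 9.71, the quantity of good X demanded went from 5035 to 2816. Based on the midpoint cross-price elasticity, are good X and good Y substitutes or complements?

substitutes

%ΔQ_x = (2816 − 5035)/[(5035+2816)/2] = -2219/3925.5 ≈ -0.5653.
%ΔP_y = (9.71 − 13.43)/[(13.43+9.71)/2] ≈ -0.3215.
E_xy = -0.5653/-0.3215 ≈ 1.758.
E_xy > 0, so the goods are substitutes.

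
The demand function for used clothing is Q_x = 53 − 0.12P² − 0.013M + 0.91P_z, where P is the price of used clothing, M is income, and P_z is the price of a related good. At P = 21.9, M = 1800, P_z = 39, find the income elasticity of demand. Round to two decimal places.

First evaluate Q_x: 53 − 0.12(21.9)² − 0.013(1800) + 0.91(39) = 53 − 57.5532 − 23.4 + 35.49 = 7.5368.
∂Q_x/∂M = −0.013, so E_I = -0.013·(1800/7.5368) ≈ -3.10.
E_I < 0: inferior good.

-3.10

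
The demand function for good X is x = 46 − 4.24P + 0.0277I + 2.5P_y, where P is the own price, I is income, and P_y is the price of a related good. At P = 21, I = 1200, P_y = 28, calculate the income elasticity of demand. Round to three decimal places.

First evaluate x: 46 − 4.24(21) + 0.0277(1200) + 2.5(28) = 46 − 89.04 + 33.24 + 70 = 60.2.
∂x/∂I = +0.0277, so E_I = 0.0277·(1200/60.2) ≈ 0.552.
E_I ∈ (0,1): normal good (necessity).

0.552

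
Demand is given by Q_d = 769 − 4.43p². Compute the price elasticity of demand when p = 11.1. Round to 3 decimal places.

-4.891

At p = 11.1, Q_d = 223.1797.
dQ_d/dp = −2·4.43·p = −98.346.
Point elasticity E = (dQ_d/dp)·(p/Q_d) = -98.346 × 11.1/223.1797 ≈ -4.891.
|E| > 1, so demand is elastic at this price.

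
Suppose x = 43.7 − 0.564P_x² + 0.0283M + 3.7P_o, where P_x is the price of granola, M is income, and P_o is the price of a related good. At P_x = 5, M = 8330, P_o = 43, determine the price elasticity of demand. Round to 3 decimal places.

-0.066

Substituting, x = 43.7 − 0.564(5)² + 0.0283(8330) + 3.7(43) = 43.7 − 14.1 + 235.739 + 159.1 = 424.439.
∂x/∂P_x = −2·0.564·P_x = -5.64, so E_p = -5.64·(5/424.439) ≈ -0.066.
|E_p| < 1: demand is inelastic.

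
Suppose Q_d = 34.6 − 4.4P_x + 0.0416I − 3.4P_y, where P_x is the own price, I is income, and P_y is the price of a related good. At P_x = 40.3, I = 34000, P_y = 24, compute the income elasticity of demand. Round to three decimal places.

Substituting, Q_d = 34.6 − 4.4(40.3) + 0.0416(34000) − 3.4(24) = 34.6 − 177.32 + 1414.4 − 81.6 = 1190.08.
∂Q_d/∂I = +0.0416, so E_I = 0.0416·(34000/1190.08) ≈ 1.188.
E_I > 1: normal good (luxury).

1.188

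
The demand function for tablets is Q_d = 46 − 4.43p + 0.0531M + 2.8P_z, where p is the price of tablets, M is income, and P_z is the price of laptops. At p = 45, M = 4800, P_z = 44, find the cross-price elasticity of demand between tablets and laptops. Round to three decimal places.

First evaluate Q_d: 46 − 4.43(45) + 0.0531(4800) + 2.8(44) = 46 − 199.35 + 254.88 + 123.2 = 224.73.
∂Q_d/∂P_z = +2.8, so E_xy = 2.8·(44/224.73) ≈ 0.548.
E_xy > 0: the goods are substitutes.

0.548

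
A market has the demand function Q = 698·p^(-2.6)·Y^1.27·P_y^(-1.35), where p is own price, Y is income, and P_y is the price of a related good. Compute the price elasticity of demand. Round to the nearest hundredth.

-2.60

For a Cobb–Douglas (constant-elasticity) form Q = A·p^α·…, the elasticity with respect to p equals the exponent α at every point.
Here the exponent on p is -2.6, so the price elasticity of demand is -2.60.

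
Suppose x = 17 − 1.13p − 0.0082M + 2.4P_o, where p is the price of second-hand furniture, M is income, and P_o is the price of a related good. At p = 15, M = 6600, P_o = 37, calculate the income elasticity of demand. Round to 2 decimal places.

Substituting, x = 17 − 1.13(15) − 0.0082(6600) + 2.4(37) = 17 − 16.95 − 54.12 + 88.8 = 34.73.
∂x/∂M = −0.0082, so E_I = -0.0082·(6600/34.73) ≈ -1.56.
E_I < 0: inferior good.

-1.56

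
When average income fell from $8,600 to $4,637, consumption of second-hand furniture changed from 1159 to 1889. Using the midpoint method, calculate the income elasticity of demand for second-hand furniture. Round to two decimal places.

-0.80

%ΔQ = (1889 − 1159)/[(1159+1889)/2] = 730/1524 ≈ 0.4790.
%ΔM = (4,637 − 8,600)/[(8,600+4,637)/2] = -3963/6618.5 ≈ -0.5988.
E_I = %ΔQ/%ΔM ≈ -0.80.
E_I < 0: inferior good.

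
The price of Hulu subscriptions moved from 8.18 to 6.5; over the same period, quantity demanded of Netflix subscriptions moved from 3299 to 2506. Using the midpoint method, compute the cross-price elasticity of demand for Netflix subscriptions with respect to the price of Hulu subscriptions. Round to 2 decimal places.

%ΔQ_x = (2506 − 3299)/[(3299+2506)/2] = -793/2902.5 ≈ -0.2732.
%ΔP_y = (6.5 − 8.18)/[(8.18+6.5)/2] ≈ -0.2289.
E_xy = -0.2732/-0.2289 ≈ 1.19.
E_xy > 0, so Netflix subscriptions and Hulu subscriptions are substitutes.

1.19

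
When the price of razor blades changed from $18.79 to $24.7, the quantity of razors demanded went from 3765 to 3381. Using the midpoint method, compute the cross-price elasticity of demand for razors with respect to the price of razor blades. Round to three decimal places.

-0.395

%ΔQ_x = (3381 − 3765)/[(3765+3381)/2] = -384/3573 ≈ -0.1075.
%ΔP_y = (24.7 − 18.79)/[(18.79+24.7)/2] ≈ 0.2718.
E_xy = -0.1075/0.2718 ≈ -0.395.
E_xy < 0, so razors and razor blades are complements.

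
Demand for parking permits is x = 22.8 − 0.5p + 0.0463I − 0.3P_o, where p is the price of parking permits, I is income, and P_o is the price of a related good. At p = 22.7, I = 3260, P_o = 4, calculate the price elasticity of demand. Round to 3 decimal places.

Substituting, x = 22.8 − 0.5(22.7) + 0.0463(3260) − 0.3(4) = 22.8 − 11.35 + 150.938 − 1.2 = 161.188.
∂x/∂p = −0.5, so E_p = (−0.5)·(22.7/161.188) ≈ -0.070.
|E_p| < 1: demand is inelastic.

-0.070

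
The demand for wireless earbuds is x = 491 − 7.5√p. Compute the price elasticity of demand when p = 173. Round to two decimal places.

At p = 173, x = 392.3529.
dx/dp = −7.5/(2√p) = −7.5/(2·13.1529).
Point elasticity E = (dx/dp)·(p/x) = -0.2851 × 173/392.3529 ≈ -0.13.
|E| < 1, so demand is inelastic at this price.

-0.13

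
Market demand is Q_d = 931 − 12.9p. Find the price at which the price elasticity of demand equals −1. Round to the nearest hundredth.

For linear demand Q_d = a − bp, E = −bp/(a − bp). |E| = 1 ⇒ bp = a − bp ⇒ p = a/(2b).
p = 931/(2·12.9) ≈ 36.09.

36.09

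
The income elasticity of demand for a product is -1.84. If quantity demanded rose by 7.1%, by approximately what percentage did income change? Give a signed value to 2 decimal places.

%ΔQ ≈ E × %ΔI ⇒ %ΔI = %ΔQ / E = (7.1%)/(-1.84) ≈ -3.86%.

-3.86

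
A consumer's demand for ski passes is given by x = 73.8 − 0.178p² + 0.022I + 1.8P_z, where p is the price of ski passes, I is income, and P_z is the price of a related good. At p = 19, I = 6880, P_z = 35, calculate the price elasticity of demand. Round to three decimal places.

x = 73.8 − 0.178(19)² + 0.022(6880) + 1.8(35) = 73.8 − 64.258 + 151.36 + 63 = 223.902.
∂x/∂p = −2·0.178·p = -6.764, so E_p = -6.764·(19/223.902) ≈ -0.574.
|E_p| < 1: demand is inelastic.

-0.574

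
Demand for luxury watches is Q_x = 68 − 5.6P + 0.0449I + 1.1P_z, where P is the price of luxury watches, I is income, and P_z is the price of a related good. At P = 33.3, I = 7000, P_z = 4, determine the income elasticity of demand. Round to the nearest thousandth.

Substituting, Q_x = 68 − 5.6(33.3) + 0.0449(7000) + 1.1(4) = 68 − 186.48 + 314.3 + 4.4 = 200.22.
∂Q_x/∂I = +0.0449, so E_I = 0.0449·(7000/200.22) ≈ 1.570.
E_I > 1: normal good (luxury).

1.570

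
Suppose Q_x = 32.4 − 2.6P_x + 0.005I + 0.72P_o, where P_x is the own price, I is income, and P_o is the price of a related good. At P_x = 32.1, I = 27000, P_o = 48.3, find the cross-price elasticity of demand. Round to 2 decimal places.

Substituting, Q_x = 32.4 − 2.6(32.1) + 0.005(27000) + 0.72(48.3) = 32.4 − 83.46 + 135 + 34.776 = 118.716.
∂Q_x/∂P_o = +0.72, so E_xy = 0.72·(48.3/118.716) ≈ 0.29.
E_xy > 0: the goods are substitutes.

0.29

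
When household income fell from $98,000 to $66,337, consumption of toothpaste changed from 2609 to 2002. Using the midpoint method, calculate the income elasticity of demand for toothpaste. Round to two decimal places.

0.68

%ΔQ = (2002 − 2609)/[(2609+2002)/2] = -607/2305.5 ≈ -0.2633.
%ΔI = (66,337 − 98,000)/[(98,000+66,337)/2] = -31663/82168.5 ≈ -0.3853.
E_I = %ΔQ/%ΔI ≈ 0.68.
E_I ∈ (0,1): normal good (necessity).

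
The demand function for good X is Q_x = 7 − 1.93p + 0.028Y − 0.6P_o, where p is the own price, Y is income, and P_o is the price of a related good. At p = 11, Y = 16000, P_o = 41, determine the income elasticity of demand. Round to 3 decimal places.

1.095

First evaluate Q_x: 7 − 1.93(11) + 0.028(16000) − 0.6(41) = 7 − 21.23 + 448 − 24.6 = 409.17.
∂Q_x/∂Y = +0.028, so E_I = 0.028·(16000/409.17) ≈ 1.095.
E_I > 1: normal good (luxury).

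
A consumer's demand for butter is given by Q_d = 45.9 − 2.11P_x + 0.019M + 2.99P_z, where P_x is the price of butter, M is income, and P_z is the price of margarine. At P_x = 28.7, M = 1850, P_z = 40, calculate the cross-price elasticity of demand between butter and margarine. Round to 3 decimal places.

Evaluating quantity at (P_x, M, P_z) gives Q_d = 45.9 − 2.11(28.7) + 0.019(1850) + 2.99(40) = 45.9 − 60.557 + 35.15 + 119.6 = 140.093.
∂Q_d/∂P_z = +2.99, so E_xy = 2.99·(40/140.093) ≈ 0.854.
E_xy > 0: the goods are substitutes.

0.854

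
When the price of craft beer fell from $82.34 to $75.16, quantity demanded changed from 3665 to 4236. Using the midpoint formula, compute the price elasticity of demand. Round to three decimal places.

%Δq = (4236 − 3665)/[(3665 + 4236)/2] = 571/3950.5 ≈ 0.1445.
%Δp = (75.16 − 82.34)/[(82.34 + 75.16)/2] = -7.18/78.75 ≈ -0.0912.
Arc elasticity E = %Δq/%Δp ≈ 0.1445/-0.0912 ≈ -1.585.
|E| > 1: demand is elastic over this range.

-1.585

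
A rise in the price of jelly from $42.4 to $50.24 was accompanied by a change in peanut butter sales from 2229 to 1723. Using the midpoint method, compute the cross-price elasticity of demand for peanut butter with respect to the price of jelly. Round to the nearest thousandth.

-1.513

%ΔQ_x = (1723 − 2229)/[(2229+1723)/2] = -506/1976 ≈ -0.2561.
%ΔP_y = (50.24 − 42.4)/[(42.4+50.24)/2] ≈ 0.1693.
E_xy = -0.2561/0.1693 ≈ -1.513.
E_xy < 0, so peanut butter and jelly are complements.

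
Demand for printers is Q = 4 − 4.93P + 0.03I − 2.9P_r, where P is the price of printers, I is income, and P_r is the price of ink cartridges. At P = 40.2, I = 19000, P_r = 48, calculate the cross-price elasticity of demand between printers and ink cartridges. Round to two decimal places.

Evaluating quantity at (P, I, P_r) gives Q = 4 − 4.93(40.2) + 0.03(19000) − 2.9(48) = 4 − 198.186 + 570 − 139.2 = 236.614.
∂Q/∂P_r = −2.9, so E_xy = -2.9·(48/236.614) ≈ -0.59.
E_xy < 0: the goods are complements.

-0.59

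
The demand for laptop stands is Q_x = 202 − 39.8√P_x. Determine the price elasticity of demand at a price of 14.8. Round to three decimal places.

-1.566

At P_x = 14.8, Q_x = 48.8863.
dQ_x/dP_x = −39.8/(2√P_x) = −39.8/(2·3.8471).
Point elasticity E = (dQ_x/dP_x)·(P_x/Q_x) = -5.1728 × 14.8/48.8863 ≈ -1.566.
|E| > 1, so demand is elastic at this price.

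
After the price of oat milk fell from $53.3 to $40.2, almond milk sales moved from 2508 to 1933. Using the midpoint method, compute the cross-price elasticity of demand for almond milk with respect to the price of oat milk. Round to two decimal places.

%ΔQ_x = (1933 − 2508)/[(2508+1933)/2] = -575/2220.5 ≈ -0.2590.
%ΔP_y = (40.2 − 53.3)/[(53.3+40.2)/2] ≈ -0.2802.
E_xy = -0.2590/-0.2802 ≈ 0.92.
E_xy > 0, so almond milk and oat milk are substitutes.

0.92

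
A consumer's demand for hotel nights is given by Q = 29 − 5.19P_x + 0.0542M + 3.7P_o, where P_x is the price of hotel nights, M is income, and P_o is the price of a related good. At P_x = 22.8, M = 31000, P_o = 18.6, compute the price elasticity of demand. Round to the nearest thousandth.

Q = 29 − 5.19(22.8) + 0.0542(31000) + 3.7(18.6) = 29 − 118.332 + 1680.2 + 68.82 = 1659.688.
∂Q/∂P_x = −5.19, so E_p = (−5.19)·(22.8/1659.688) ≈ -0.071.
|E_p| < 1: demand is inelastic.

-0.071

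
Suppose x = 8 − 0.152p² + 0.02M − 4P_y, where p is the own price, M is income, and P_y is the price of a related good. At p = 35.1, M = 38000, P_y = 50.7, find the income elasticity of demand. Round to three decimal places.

First evaluate x: 8 − 0.152(35.1)² + 0.02(38000) − 4(50.7) = 8 − 187.2655 + 760 − 202.8 = 377.9345.
∂x/∂M = +0.02, so E_I = 0.02·(38000/377.9345) ≈ 2.011.
E_I > 1: normal good (luxury).

2.011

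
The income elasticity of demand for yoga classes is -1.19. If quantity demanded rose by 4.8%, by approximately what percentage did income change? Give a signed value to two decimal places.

-4.03

%ΔQ ≈ E × %ΔI ⇒ %ΔI = %ΔQ / E = (4.8%)/(-1.19) ≈ -4.03%.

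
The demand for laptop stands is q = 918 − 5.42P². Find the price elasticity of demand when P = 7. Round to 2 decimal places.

-0.81

At P = 7, q = 652.42.
dq/dP = −2·5.42·P = −75.88.
Point elasticity E = (dq/dP)·(P/q) = -75.88 × 7/652.42 ≈ -0.81.
|E| < 1, so demand is inelastic at this price.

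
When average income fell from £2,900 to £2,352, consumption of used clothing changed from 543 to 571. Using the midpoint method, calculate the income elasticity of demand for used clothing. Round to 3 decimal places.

-0.241

%ΔQ = (571 − 543)/[(543+571)/2] = 28/557 ≈ 0.0503.
%ΔY = (2,352 − 2,900)/[(2,900+2,352)/2] = -548/2626 ≈ -0.2087.
E_I = %ΔQ/%ΔY ≈ -0.241.
E_I < 0: inferior good.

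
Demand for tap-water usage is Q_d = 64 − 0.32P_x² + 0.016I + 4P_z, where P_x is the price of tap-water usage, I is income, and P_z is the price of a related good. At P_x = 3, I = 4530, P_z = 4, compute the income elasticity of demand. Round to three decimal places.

First evaluate Q_d: 64 − 0.32(3)² + 0.016(4530) + 4(4) = 64 − 2.88 + 72.48 + 16 = 149.6.
∂Q_d/∂I = +0.016, so E_I = 0.016·(4530/149.6) ≈ 0.484.
E_I ∈ (0,1): normal good (necessity).

0.484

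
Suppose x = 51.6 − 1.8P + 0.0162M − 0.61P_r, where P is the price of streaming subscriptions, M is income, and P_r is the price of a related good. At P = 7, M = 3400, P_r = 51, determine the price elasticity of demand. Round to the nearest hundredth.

At the given point, x = 51.6 − 1.8(7) + 0.0162(3400) − 0.61(51) = 51.6 − 12.6 + 55.08 − 31.11 = 62.97.
∂x/∂P = −1.8, so E_p = (−1.8)·(7/62.97) ≈ -0.20.
|E_p| < 1: demand is inelastic.

-0.20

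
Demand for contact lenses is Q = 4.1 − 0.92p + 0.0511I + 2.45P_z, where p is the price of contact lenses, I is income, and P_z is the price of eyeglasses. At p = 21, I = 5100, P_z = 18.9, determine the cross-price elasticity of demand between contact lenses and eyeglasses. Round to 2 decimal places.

0.16

Substituting, Q = 4.1 − 0.92(21) + 0.0511(5100) + 2.45(18.9) = 4.1 − 19.32 + 260.61 + 46.305 = 291.695.
∂Q/∂P_z = +2.45, so E_xy = 2.45·(18.9/291.695) ≈ 0.16.
E_xy > 0: the goods are substitutes.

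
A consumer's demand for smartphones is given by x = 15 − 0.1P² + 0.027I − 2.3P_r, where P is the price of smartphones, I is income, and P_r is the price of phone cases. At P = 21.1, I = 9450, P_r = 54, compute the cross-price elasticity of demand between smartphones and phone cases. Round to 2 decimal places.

-1.22

First evaluate x: 15 − 0.1(21.1)² + 0.027(9450) − 2.3(54) = 15 − 44.521 + 255.15 − 124.2 = 101.429.
∂x/∂P_r = −2.3, so E_xy = -2.3·(54/101.429) ≈ -1.22.
E_xy < 0: the goods are complements.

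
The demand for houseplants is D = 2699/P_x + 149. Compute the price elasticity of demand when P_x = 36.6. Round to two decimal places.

-0.33

At P_x = 36.6, D = 222.7432.
dD/dP_x = −2699/P_x² = −2.0148.
Point elasticity E = (dD/dP_x)·(P_x/D) = -2.0148 × 36.6/222.7432 ≈ -0.33.
|E| < 1, so demand is inelastic at this price.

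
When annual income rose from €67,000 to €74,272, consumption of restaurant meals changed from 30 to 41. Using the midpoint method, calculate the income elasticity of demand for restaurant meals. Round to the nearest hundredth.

%ΔQ = (41 − 30)/[(30+41)/2] = 11/35.5 ≈ 0.3099.
%ΔI = (74,272 − 67,000)/[(67,000+74,272)/2] = 7272/70636 ≈ 0.1030.
E_I = %ΔQ/%ΔI ≈ 3.01.
E_I > 1: normal good (luxury).

3.01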